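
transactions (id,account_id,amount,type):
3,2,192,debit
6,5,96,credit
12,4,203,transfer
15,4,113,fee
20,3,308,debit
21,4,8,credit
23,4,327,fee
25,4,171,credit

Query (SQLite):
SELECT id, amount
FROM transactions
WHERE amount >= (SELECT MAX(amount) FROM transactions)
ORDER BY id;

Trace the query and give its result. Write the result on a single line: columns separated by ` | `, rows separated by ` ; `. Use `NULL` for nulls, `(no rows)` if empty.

23 | 327

Scalar subquery: MAX(amount) over all transactions rows = 327.
Keep rows where amount >= that value.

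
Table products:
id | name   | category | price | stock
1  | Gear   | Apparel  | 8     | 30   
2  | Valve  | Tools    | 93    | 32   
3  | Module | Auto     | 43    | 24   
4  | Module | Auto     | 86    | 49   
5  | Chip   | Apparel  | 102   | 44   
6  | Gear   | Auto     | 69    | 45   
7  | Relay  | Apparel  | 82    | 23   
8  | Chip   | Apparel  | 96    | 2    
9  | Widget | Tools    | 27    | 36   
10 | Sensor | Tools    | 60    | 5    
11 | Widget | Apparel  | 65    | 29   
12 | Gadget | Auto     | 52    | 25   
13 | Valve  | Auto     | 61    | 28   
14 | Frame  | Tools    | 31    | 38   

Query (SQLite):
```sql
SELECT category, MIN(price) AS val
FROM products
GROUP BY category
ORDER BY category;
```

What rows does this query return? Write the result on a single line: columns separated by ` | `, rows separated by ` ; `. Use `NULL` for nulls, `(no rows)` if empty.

Apparel | 8 ; Auto | 43 ; Tools | 27

Partition products by category; compute MIN(price) within each group.
  Apparel: ids {1, 5, 7, 8, 11} → MIN(price)=8
  Auto: ids {3, 4, 6, 12, 13} → MIN(price)=43
  Tools: ids {2, 9, 10, 14} → MIN(price)=27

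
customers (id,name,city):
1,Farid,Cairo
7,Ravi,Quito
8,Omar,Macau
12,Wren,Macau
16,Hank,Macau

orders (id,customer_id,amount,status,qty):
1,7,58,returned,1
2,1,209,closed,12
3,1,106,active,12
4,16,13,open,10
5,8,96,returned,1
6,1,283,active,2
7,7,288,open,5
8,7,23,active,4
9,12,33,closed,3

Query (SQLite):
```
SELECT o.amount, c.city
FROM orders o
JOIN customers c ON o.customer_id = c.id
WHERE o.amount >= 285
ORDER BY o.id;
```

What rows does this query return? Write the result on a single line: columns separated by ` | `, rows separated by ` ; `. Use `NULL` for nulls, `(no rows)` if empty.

Each orders row matches the customers row where customer_id = customers.id.
Then keep rows with o.amount >= 285.

288 | Quito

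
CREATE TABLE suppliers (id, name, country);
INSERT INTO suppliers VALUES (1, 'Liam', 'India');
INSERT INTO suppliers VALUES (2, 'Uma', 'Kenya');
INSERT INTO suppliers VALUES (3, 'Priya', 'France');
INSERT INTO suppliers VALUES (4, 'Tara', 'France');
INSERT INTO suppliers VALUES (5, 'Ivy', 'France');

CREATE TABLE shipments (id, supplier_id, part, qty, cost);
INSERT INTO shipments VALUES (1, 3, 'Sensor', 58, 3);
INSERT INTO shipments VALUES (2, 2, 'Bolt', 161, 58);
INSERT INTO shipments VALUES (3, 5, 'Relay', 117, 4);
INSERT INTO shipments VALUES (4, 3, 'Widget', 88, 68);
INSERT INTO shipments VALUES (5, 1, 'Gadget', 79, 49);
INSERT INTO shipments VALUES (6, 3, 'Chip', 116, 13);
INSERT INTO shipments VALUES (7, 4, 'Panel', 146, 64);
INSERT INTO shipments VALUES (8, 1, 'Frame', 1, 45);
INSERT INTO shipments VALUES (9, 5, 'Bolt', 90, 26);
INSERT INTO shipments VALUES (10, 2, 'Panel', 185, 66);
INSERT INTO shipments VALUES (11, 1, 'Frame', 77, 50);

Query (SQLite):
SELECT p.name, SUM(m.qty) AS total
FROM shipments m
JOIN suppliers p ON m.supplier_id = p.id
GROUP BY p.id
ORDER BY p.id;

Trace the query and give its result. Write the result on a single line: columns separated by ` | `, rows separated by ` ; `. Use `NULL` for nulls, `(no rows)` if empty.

Liam | 157 ; Uma | 346 ; Priya | 262 ; Tara | 146 ; Ivy | 207

Join each shipments row to its suppliers via supplier_id.
Group joined rows by suppliers.id; compute SUM(m.qty) per group.
  1: ids {5, 8, 11} → SUM(m.qty)=157
  2: ids {2, 10} → SUM(m.qty)=346
  3: ids {1, 4, 6} → SUM(m.qty)=262
  4: ids {7} → SUM(m.qty)=146
  5: ids {3, 9} → SUM(m.qty)=207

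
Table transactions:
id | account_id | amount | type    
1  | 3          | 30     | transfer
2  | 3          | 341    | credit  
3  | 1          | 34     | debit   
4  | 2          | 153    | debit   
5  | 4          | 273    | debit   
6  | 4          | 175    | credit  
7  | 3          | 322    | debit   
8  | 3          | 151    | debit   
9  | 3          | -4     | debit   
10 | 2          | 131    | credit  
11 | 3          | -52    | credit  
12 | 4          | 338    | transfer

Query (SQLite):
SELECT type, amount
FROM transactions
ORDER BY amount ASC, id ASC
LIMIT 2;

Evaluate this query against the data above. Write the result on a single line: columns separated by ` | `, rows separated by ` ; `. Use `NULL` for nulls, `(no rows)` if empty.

Sort by amount asc, tiebreak id asc: (-52, id=11), (-4, id=9), (30, id=1), (34, id=3), (131, id=10) …. Take first 2.

credit | -52 ; debit | -4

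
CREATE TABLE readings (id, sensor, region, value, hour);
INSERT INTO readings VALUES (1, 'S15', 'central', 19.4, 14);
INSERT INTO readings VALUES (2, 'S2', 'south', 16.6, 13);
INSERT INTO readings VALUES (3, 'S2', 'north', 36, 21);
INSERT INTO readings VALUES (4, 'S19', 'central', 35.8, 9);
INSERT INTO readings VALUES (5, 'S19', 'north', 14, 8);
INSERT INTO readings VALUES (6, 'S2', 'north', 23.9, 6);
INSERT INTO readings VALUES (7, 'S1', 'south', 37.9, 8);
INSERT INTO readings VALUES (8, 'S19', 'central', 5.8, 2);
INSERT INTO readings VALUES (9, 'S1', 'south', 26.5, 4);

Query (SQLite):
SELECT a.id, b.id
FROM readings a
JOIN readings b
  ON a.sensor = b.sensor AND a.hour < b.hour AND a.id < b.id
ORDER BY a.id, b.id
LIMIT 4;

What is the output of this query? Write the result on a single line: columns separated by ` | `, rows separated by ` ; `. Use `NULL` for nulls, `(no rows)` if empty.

2 | 3

Pairs (a,b) with same sensor, a.hour < b.hour, a.id < b.id.
sensor groups: S1:{7,9} S15:{1} S19:{4,5,8} S2:{2,3,6}
Ordered by (a.id, b.id); first 4.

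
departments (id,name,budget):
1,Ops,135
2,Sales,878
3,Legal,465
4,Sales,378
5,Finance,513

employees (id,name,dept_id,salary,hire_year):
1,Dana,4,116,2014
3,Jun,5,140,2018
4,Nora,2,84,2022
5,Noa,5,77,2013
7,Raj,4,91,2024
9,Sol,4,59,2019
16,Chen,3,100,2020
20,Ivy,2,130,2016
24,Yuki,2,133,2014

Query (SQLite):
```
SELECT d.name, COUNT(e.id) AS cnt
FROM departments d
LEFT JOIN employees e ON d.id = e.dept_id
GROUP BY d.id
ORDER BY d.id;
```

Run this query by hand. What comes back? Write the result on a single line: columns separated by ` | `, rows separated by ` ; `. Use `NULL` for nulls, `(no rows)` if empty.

LEFT JOIN keeps every departments row; unmatched ones get NULL for employees columns.
Group by departments.id and compute COUNT(e.id). COUNT(col) of an all-NULL group is 0.
  1: ids {—} → COUNT(e.id)=0
  2: ids {4, 20, 24} → COUNT(e.id)=3
  3: ids {16} → COUNT(e.id)=1
  4: ids {1, 7, 9} → COUNT(e.id)=3
  5: ids {3, 5} → COUNT(e.id)=2

Ops | 0 ; Sales | 3 ; Legal | 1 ; Sales | 3 ; Finance | 2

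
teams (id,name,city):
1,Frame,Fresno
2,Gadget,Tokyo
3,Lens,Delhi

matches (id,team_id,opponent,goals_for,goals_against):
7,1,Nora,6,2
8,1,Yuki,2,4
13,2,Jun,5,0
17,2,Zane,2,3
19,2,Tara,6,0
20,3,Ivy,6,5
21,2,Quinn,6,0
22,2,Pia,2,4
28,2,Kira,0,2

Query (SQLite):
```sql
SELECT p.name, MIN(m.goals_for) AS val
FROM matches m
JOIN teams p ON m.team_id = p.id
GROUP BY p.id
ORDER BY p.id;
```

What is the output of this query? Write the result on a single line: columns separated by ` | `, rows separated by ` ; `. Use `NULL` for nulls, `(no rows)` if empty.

Join each matches row to its teams via team_id.
Group joined rows by teams.id; compute MIN(m.goals_for) per group.
  1: ids {7, 8} → MIN(m.goals_for)=2
  2: ids {13, 17, 19, 21, 22, 28} → MIN(m.goals_for)=0
  3: ids {20} → MIN(m.goals_for)=6

Frame | 2 ; Gadget | 0 ; Lens | 6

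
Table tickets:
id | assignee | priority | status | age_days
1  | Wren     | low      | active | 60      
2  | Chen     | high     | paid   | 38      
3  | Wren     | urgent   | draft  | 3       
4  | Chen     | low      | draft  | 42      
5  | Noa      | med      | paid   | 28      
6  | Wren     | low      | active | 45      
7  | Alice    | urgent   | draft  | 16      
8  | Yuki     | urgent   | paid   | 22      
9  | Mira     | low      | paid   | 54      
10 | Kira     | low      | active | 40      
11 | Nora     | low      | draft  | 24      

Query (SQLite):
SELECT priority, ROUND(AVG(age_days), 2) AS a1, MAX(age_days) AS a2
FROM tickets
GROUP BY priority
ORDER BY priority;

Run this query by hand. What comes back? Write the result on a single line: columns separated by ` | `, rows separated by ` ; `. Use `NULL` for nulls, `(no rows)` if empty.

high | 38 | 38 ; low | 44.17 | 60 ; med | 28 | 28 ; urgent | 13.67 | 22

Group tickets by priority.
Per group compute: ROUND(AVG(age_days), 2), MAX(age_days).
  high: ids {2} → ROUND(AVG(age_days), 2)=38, MAX(age_days)=38
  low: ids {1, 4, 6, 9, 10, 11} → ROUND(AVG(age_days), 2)=44.17, MAX(age_days)=60
  med: ids {5} → ROUND(AVG(age_days), 2)=28, MAX(age_days)=28
  urgent: ids {3, 7, 8} → ROUND(AVG(age_days), 2)=13.67, MAX(age_days)=22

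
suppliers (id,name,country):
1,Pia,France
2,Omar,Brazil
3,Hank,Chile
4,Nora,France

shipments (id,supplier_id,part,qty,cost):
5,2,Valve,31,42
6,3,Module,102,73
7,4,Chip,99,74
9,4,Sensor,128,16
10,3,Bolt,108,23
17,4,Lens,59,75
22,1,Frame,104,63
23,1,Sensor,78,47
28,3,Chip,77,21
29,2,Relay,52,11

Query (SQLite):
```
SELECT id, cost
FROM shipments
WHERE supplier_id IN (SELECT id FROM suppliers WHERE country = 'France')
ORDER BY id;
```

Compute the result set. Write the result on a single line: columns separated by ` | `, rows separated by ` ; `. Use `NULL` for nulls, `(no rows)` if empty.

7 | 74 ; 9 | 16 ; 17 | 75 ; 22 | 63 ; 23 | 47

Inner query: suppliers.id where country = 'France'.
Outer: keep shipments rows whose supplier_id is in that set.
Inner query → {1, 4}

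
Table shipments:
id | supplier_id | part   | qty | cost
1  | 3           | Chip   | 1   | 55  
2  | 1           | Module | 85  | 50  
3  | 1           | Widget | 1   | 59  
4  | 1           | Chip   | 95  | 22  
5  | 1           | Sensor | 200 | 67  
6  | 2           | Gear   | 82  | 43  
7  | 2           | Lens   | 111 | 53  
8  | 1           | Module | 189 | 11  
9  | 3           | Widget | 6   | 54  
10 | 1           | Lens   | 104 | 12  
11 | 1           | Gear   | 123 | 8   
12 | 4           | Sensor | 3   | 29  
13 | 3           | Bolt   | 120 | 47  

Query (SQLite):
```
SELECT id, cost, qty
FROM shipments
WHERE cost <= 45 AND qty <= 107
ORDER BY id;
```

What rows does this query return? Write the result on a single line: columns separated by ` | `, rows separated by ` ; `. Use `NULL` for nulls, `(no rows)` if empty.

4 | 22 | 95 ; 6 | 43 | 82 ; 10 | 12 | 104 ; 12 | 29 | 3

cost <= 45: ids {4, 6, 8, 10, 11, 12}
qty <= 107: ids {1, 2, 3, 4, 6, 9, 10, 12}
Combine with AND.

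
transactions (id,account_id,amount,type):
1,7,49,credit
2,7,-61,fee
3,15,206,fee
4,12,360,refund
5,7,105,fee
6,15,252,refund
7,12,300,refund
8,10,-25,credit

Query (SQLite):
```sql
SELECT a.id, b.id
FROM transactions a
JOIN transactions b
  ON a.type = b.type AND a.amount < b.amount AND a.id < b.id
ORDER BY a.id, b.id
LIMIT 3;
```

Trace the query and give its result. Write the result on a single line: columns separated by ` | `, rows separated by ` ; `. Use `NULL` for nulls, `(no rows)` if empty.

2 | 3 ; 2 | 5 ; 6 | 7

Pairs (a,b) with same type, a.amount < b.amount, a.id < b.id.
type groups: credit:{1,8} fee:{2,3,5} refund:{4,6,7}
Ordered by (a.id, b.id); first 3.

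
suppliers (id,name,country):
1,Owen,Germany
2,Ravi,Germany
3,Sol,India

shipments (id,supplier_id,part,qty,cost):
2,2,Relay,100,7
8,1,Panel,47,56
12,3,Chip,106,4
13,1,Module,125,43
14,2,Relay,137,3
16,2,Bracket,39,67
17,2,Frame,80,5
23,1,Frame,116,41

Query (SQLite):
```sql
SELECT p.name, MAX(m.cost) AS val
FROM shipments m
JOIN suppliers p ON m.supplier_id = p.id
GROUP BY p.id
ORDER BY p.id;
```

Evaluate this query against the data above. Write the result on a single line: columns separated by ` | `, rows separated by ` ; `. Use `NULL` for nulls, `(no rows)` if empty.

Owen | 56 ; Ravi | 67 ; Sol | 4

Join each shipments row to its suppliers via supplier_id.
Group joined rows by suppliers.id; compute MAX(m.cost) per group.
  1: ids {8, 13, 23} → MAX(m.cost)=56
  2: ids {2, 14, 16, 17} → MAX(m.cost)=67
  3: ids {12} → MAX(m.cost)=4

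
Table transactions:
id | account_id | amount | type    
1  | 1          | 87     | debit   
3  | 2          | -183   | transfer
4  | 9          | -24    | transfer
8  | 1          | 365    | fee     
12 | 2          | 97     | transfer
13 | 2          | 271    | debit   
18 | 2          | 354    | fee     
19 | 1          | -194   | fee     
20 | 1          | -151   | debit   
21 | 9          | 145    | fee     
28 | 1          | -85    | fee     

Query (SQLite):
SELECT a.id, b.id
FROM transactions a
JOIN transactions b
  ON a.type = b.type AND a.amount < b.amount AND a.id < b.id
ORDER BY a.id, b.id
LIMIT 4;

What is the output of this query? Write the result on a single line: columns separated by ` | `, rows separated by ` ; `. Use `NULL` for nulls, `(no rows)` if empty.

Pairs (a,b) with same type, a.amount < b.amount, a.id < b.id.
type groups: debit:{1,13,20} fee:{8,18,19,21,28} transfer:{3,4,12}
Ordered by (a.id, b.id); first 4.

1 | 13 ; 3 | 4 ; 3 | 12 ; 4 | 12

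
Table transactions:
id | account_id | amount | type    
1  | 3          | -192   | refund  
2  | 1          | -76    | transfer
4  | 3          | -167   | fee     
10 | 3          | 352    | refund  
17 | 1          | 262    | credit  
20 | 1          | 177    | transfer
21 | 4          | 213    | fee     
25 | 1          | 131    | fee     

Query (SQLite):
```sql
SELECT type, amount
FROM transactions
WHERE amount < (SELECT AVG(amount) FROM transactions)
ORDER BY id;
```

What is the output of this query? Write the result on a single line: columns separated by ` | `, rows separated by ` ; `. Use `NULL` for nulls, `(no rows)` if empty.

Scalar subquery: AVG(amount) over all transactions rows = 87.5.
Keep rows where amount < that value.

refund | -192 ; transfer | -76 ; fee | -167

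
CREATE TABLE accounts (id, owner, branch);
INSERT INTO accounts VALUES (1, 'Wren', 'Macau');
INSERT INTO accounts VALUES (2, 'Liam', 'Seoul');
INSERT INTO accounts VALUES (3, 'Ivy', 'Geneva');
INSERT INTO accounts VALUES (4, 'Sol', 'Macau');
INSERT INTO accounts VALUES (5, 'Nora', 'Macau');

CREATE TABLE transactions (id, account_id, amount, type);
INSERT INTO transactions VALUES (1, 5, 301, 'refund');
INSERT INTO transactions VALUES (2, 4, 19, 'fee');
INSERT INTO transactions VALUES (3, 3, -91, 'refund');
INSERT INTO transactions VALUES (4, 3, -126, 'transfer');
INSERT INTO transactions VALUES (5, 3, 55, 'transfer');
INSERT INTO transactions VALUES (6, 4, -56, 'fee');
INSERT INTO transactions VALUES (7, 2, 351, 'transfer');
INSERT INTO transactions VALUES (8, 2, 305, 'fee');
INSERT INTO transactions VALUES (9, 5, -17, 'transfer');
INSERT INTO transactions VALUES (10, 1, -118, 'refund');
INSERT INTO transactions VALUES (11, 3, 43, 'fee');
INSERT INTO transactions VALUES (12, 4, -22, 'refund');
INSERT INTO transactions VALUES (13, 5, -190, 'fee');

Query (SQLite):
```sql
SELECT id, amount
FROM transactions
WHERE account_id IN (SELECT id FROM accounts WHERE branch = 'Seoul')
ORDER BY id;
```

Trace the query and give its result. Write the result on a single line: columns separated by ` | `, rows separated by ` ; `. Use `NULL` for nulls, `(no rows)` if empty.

Inner query: accounts.id where branch = 'Seoul'.
Outer: keep transactions rows whose account_id is in that set.
Inner query → {2}

7 | 351 ; 8 | 305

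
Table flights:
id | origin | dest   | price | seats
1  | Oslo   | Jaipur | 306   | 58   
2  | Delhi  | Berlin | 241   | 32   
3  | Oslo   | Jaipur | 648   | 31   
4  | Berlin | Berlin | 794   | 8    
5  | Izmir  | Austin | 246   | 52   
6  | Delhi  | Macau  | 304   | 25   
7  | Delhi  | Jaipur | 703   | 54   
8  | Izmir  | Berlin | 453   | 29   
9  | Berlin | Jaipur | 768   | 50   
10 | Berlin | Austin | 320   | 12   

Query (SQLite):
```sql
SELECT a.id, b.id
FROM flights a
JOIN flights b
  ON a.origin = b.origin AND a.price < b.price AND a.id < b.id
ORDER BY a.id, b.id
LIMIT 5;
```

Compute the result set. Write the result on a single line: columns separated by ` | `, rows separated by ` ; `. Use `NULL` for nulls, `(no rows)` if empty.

Pairs (a,b) with same origin, a.price < b.price, a.id < b.id.
origin groups: Berlin:{4,9,10} Delhi:{2,6,7} Izmir:{5,8} Oslo:{1,3}
Ordered by (a.id, b.id); first 5.

1 | 3 ; 2 | 6 ; 2 | 7 ; 5 | 8 ; 6 | 7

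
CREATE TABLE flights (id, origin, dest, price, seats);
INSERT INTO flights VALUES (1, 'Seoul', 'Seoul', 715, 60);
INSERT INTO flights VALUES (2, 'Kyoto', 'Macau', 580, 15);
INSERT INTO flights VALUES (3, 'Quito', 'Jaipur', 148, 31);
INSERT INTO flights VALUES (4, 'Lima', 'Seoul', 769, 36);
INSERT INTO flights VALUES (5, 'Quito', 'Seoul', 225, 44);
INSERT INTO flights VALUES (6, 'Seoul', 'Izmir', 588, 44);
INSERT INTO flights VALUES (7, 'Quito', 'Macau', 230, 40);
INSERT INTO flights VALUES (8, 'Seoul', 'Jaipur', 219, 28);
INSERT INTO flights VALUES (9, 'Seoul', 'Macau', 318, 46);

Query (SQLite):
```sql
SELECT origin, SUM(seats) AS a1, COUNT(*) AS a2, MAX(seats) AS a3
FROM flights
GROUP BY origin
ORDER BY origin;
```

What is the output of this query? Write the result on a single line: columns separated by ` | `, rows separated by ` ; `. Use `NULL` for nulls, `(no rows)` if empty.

Kyoto | 15 | 1 | 15 ; Lima | 36 | 1 | 36 ; Quito | 115 | 3 | 44 ; Seoul | 178 | 4 | 60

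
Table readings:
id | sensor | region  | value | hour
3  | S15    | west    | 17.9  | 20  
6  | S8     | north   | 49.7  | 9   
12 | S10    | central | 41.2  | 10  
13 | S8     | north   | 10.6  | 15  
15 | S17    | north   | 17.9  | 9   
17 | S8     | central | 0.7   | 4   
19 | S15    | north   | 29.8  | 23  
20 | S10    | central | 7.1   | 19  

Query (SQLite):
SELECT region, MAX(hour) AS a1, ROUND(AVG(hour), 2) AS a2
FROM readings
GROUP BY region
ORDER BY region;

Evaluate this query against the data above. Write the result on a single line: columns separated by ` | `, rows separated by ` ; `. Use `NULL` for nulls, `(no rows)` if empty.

central | 19 | 11 ; north | 23 | 14 ; west | 20 | 20

Group readings by region.
Per group compute: MAX(hour), ROUND(AVG(hour), 2).
  central: ids {12, 17, 20} → MAX(hour)=19, ROUND(AVG(hour), 2)=11
  north: ids {6, 13, 15, 19} → MAX(hour)=23, ROUND(AVG(hour), 2)=14
  west: ids {3} → MAX(hour)=20, ROUND(AVG(hour), 2)=20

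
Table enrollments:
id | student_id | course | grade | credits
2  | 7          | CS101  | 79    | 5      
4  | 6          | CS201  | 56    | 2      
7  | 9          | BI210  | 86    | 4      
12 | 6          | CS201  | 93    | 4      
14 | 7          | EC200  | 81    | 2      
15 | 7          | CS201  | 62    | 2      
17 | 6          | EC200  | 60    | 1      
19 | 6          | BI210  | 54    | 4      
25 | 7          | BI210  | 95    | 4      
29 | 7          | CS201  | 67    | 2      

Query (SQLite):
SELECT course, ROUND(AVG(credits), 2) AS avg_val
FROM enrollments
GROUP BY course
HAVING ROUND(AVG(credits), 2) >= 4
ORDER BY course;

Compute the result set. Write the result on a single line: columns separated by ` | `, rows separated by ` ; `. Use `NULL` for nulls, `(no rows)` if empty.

BI210 | 4 ; CS101 | 5

Partition enrollments by course; compute ROUND(AVG(credits), 2) within each group.
HAVING: keep groups where ROUND(AVG(credits), 2) >= 4.
  BI210: ids {7, 19, 25} → ROUND(AVG(credits), 2)=4
  CS101: ids {2} → ROUND(AVG(credits), 2)=5
  CS201: ids {4, 12, 15, 29} → ROUND(AVG(credits), 2)=2.5
  EC200: ids {14, 17} → ROUND(AVG(credits), 2)=1.5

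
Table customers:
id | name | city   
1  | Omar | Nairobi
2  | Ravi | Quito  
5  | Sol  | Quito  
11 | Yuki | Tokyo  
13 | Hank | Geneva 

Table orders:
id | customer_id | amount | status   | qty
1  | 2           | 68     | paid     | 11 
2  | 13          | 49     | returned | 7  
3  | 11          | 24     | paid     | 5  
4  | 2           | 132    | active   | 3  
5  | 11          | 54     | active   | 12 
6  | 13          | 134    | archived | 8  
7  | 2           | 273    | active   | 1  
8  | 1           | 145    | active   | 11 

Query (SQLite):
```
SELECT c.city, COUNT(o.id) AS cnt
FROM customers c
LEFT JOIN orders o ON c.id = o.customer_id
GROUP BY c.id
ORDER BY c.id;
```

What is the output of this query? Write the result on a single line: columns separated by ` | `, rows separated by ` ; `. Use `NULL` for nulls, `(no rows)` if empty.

LEFT JOIN keeps every customers row; unmatched ones get NULL for orders columns.
Group by customers.id and compute COUNT(o.id). COUNT(col) of an all-NULL group is 0.
  1: ids {8} → COUNT(o.id)=1
  2: ids {1, 4, 7} → COUNT(o.id)=3
  5: ids {—} → COUNT(o.id)=0
  11: ids {3, 5} → COUNT(o.id)=2
  13: ids {2, 6} → COUNT(o.id)=2

Nairobi | 1 ; Quito | 3 ; Quito | 0 ; Tokyo | 2 ; Geneva | 2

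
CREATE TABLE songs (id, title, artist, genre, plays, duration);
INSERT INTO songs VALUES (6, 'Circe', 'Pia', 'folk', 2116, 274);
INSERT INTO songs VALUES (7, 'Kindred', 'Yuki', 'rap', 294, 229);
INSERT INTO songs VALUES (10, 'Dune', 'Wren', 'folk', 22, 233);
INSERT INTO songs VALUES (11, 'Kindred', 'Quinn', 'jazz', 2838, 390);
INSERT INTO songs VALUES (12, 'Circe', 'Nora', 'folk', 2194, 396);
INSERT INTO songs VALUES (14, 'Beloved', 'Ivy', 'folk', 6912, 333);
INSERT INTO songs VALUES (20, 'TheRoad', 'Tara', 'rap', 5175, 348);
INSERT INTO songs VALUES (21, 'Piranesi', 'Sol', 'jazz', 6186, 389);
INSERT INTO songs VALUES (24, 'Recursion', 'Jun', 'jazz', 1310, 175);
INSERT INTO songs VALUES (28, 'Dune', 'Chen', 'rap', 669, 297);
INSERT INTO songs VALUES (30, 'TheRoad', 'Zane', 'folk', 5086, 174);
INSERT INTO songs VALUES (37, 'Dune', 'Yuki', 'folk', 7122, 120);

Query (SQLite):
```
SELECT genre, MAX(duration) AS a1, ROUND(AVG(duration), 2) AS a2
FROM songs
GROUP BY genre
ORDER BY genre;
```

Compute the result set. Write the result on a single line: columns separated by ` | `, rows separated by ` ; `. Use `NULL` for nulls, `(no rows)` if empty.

folk | 396 | 255 ; jazz | 390 | 318 ; rap | 348 | 291.33

Group songs by genre.
Per group compute: MAX(duration), ROUND(AVG(duration), 2).
  folk: ids {6, 10, 12, 14, 30, 37} → MAX(duration)=396, ROUND(AVG(duration), 2)=255
  jazz: ids {11, 21, 24} → MAX(duration)=390, ROUND(AVG(duration), 2)=318
  rap: ids {7, 20, 28} → MAX(duration)=348, ROUND(AVG(duration), 2)=291.33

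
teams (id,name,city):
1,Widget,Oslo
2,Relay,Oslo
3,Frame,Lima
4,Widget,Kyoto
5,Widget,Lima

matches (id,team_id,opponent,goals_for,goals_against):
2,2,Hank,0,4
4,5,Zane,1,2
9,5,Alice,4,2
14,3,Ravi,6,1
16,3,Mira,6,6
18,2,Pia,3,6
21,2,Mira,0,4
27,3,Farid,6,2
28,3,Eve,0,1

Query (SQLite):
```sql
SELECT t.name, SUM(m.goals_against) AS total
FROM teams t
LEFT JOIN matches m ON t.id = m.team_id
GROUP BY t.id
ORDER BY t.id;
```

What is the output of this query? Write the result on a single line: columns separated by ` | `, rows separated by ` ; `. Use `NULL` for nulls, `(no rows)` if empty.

Widget | NULL ; Relay | 14 ; Frame | 10 ; Widget | NULL ; Widget | 4

LEFT JOIN keeps every teams row; unmatched ones get NULL for matches columns.
Group by teams.id and compute SUM(m.goals_against). SUM over an all-NULL group is NULL.
  1: ids {—} → SUM(m.goals_against)=NULL
  2: ids {2, 18, 21} → SUM(m.goals_against)=14
  3: ids {14, 16, 27, 28} → SUM(m.goals_against)=10
  4: ids {—} → SUM(m.goals_against)=NULL
  5: ids {4, 9} → SUM(m.goals_against)=4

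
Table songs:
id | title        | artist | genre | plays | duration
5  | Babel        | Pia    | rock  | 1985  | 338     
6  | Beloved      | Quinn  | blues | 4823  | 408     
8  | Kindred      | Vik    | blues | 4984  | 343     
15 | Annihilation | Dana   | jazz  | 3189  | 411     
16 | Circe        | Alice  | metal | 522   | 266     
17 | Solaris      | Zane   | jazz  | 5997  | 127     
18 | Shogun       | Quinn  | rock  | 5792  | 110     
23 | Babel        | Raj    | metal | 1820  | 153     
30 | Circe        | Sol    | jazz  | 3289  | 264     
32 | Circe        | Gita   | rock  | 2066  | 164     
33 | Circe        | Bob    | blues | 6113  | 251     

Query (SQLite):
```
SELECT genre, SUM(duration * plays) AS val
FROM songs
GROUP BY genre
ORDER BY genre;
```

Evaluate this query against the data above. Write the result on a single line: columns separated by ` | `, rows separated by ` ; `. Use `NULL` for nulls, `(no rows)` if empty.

blues | 5211659 ; jazz | 2940594 ; metal | 417312 ; rock | 1646874

For each row compute duration * plays.
Group by genre; take SUM of the expression per group.
  blues: ids {6, 8, 33} → SUM(duration * plays)=5211659
  jazz: ids {15, 17, 30} → SUM(duration * plays)=2940594
  metal: ids {16, 23} → SUM(duration * plays)=417312
  rock: ids {5, 18, 32} → SUM(duration * plays)=1646874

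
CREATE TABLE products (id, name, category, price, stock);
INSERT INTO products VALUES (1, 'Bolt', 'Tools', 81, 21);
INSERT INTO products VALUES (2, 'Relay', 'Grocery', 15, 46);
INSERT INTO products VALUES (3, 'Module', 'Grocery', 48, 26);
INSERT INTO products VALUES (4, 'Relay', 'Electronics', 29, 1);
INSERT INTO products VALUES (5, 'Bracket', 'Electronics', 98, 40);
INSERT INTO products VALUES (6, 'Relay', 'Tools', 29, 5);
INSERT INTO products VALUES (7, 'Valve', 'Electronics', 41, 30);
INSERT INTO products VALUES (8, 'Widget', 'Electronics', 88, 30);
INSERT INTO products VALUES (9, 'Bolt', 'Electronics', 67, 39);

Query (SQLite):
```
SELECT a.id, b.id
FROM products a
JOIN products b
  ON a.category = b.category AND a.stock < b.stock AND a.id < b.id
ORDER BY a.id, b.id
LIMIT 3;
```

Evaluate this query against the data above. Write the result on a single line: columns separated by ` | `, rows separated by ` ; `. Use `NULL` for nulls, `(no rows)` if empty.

Pairs (a,b) with same category, a.stock < b.stock, a.id < b.id.
category groups: Electronics:{4,5,7,8,9} Grocery:{2,3} Tools:{1,6}
Ordered by (a.id, b.id); first 3.

4 | 5 ; 4 | 7 ; 4 | 8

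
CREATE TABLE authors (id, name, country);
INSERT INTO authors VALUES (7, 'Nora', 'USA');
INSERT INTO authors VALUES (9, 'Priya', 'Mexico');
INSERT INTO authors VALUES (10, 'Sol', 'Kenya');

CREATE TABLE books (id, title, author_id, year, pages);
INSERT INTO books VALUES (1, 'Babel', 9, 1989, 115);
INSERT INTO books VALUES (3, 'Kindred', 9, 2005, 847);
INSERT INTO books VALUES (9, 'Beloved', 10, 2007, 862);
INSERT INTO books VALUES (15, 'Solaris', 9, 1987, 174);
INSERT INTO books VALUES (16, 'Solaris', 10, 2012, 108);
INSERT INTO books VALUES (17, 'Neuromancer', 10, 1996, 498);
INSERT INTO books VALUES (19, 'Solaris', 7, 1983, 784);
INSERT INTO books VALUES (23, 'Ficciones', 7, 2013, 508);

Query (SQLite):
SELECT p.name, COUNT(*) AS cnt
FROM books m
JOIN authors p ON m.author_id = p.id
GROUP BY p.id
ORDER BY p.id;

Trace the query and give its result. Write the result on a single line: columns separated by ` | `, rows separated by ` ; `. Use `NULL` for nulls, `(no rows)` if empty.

Nora | 2 ; Priya | 3 ; Sol | 3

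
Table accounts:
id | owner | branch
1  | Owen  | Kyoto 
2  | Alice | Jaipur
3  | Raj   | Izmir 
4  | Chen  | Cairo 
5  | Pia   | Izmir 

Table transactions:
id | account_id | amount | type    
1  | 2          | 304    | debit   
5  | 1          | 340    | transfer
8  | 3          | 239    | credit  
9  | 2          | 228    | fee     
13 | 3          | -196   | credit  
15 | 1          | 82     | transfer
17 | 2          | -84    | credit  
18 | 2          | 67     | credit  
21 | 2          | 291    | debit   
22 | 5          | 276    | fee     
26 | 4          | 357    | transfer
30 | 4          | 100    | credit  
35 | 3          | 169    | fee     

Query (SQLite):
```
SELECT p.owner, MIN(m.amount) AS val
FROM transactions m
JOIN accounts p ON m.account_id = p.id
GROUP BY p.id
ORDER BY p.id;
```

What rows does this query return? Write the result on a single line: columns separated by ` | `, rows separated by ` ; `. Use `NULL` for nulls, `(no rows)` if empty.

Join each transactions row to its accounts via account_id.
Group joined rows by accounts.id; compute MIN(m.amount) per group.
  1: ids {5, 15} → MIN(m.amount)=82
  2: ids {1, 9, 17, 18, 21} → MIN(m.amount)=-84
  3: ids {8, 13, 35} → MIN(m.amount)=-196
  4: ids {26, 30} → MIN(m.amount)=100
  5: ids {22} → MIN(m.amount)=276

Owen | 82 ; Alice | -84 ; Raj | -196 ; Chen | 100 ; Pia | 276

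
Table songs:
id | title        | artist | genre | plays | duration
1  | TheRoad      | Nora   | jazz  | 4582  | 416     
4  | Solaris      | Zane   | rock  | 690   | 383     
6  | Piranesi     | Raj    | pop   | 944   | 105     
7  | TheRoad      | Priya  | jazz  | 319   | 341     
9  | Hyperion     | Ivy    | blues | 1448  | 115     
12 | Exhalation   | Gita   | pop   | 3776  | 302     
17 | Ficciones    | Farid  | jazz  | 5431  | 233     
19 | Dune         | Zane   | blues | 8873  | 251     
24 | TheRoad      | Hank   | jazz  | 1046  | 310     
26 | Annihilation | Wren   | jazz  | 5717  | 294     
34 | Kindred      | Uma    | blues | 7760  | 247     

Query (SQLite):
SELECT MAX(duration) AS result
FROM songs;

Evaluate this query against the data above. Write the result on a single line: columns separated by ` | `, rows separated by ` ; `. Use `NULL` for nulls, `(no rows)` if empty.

All duration values: [416, 383, 105, 341, 115, 302, 233, 251, 310, 294, 247].
MAX of non-NULL values = 416.

416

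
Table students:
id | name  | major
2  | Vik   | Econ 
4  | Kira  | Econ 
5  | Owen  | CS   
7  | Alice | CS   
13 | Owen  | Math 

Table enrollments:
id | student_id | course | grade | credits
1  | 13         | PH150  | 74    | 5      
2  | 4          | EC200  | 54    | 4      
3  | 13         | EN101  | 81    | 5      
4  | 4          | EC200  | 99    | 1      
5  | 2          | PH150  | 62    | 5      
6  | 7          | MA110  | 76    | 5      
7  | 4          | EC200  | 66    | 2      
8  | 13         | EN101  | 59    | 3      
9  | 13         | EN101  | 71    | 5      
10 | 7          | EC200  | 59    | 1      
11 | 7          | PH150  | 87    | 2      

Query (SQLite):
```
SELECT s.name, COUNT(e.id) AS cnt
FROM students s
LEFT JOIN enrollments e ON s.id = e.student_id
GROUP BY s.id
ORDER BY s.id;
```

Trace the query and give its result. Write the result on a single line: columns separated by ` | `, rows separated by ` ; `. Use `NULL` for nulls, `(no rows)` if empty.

Vik | 1 ; Kira | 3 ; Owen | 0 ; Alice | 3 ; Owen | 4

LEFT JOIN keeps every students row; unmatched ones get NULL for enrollments columns.
Group by students.id and compute COUNT(e.id). COUNT(col) of an all-NULL group is 0.
  2: ids {5} → COUNT(e.id)=1
  4: ids {2, 4, 7} → COUNT(e.id)=3
  5: ids {—} → COUNT(e.id)=0
  7: ids {6, 10, 11} → COUNT(e.id)=3
  13: ids {1, 3, 8, 9} → COUNT(e.id)=4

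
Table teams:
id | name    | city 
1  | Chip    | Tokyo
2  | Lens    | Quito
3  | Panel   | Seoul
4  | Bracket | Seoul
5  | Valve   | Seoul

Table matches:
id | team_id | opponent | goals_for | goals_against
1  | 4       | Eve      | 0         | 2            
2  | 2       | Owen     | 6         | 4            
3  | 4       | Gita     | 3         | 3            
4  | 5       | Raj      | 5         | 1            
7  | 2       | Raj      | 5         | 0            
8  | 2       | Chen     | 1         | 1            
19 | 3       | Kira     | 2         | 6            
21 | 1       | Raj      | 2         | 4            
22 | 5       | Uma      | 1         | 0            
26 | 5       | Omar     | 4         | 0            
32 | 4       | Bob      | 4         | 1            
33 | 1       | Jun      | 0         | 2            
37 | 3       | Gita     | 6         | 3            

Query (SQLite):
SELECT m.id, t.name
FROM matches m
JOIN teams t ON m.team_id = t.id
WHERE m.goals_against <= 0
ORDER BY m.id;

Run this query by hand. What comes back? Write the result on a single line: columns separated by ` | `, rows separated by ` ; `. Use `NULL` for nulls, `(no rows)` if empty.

7 | Lens ; 22 | Valve ; 26 | Valve

Each matches row matches the teams row where team_id = teams.id.
Then keep rows with m.goals_against <= 0.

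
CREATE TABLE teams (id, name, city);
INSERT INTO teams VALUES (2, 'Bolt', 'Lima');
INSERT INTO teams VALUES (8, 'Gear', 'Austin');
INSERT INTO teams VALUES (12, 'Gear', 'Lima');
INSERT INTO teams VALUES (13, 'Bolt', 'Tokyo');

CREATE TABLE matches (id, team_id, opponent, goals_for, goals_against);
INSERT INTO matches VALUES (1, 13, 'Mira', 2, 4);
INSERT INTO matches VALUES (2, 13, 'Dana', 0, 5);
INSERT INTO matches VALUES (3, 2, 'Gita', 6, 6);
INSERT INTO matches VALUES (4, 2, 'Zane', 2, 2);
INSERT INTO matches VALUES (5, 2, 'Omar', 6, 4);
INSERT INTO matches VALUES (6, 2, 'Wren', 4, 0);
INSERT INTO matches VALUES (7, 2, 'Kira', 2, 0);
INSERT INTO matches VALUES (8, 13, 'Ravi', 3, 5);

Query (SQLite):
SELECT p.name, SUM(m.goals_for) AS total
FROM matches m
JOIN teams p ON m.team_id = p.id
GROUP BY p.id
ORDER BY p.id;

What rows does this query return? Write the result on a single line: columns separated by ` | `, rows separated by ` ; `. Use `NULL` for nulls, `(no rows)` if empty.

Bolt | 20 ; Bolt | 5

Join each matches row to its teams via team_id.
Group joined rows by teams.id; compute SUM(m.goals_for) per group.
  2: ids {3, 4, 5, 6, 7} → SUM(m.goals_for)=20
  13: ids {1, 2, 8} → SUM(m.goals_for)=5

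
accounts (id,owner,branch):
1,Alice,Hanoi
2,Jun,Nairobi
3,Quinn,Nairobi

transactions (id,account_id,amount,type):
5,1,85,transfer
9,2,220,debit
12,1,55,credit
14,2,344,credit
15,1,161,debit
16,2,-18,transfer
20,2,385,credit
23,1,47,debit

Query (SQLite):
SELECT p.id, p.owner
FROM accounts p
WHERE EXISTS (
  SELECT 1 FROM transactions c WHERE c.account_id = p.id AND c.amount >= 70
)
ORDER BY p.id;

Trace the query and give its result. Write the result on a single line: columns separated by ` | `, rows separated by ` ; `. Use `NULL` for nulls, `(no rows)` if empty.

1 | Alice ; 2 | Jun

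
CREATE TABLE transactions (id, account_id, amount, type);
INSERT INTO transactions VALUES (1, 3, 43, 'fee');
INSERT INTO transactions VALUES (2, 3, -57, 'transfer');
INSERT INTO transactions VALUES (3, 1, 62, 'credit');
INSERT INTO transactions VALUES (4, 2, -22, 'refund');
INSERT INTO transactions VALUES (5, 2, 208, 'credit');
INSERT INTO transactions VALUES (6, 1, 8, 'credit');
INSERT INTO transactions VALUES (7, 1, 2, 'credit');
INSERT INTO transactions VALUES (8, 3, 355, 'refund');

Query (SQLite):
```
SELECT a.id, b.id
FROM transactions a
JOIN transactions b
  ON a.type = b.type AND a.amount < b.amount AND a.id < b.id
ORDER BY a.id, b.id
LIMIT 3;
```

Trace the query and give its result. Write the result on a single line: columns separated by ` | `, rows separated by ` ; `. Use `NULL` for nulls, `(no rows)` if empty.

Pairs (a,b) with same type, a.amount < b.amount, a.id < b.id.
type groups: credit:{3,5,6,7} fee:{1} refund:{4,8} transfer:{2}
Ordered by (a.id, b.id); first 3.

3 | 5 ; 4 | 8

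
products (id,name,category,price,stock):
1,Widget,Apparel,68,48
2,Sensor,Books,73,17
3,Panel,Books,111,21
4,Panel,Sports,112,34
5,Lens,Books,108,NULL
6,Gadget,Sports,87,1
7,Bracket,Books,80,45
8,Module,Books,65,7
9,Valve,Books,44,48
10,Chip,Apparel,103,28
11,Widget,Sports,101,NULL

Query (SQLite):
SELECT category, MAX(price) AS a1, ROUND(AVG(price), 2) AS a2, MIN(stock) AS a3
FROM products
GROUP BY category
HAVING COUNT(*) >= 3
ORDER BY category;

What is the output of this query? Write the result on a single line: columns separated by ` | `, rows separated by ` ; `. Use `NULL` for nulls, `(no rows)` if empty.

Group products by category.
Per group compute: MAX(price), ROUND(AVG(price), 2), MIN(stock).
HAVING: drop groups with fewer than 3 rows.
  Apparel: ids {1, 10} → MAX(price)=103, ROUND(AVG(price), 2)=85.5, MIN(stock)=28
  Books: ids {2, 3, 5, 7, 8, 9} → MAX(price)=111, ROUND(AVG(price), 2)=80.17, MIN(stock)=7
  Sports: ids {4, 6, 11} → MAX(price)=112, ROUND(AVG(price), 2)=100, MIN(stock)=1

Books | 111 | 80.17 | 7 ; Sports | 112 | 100 | 1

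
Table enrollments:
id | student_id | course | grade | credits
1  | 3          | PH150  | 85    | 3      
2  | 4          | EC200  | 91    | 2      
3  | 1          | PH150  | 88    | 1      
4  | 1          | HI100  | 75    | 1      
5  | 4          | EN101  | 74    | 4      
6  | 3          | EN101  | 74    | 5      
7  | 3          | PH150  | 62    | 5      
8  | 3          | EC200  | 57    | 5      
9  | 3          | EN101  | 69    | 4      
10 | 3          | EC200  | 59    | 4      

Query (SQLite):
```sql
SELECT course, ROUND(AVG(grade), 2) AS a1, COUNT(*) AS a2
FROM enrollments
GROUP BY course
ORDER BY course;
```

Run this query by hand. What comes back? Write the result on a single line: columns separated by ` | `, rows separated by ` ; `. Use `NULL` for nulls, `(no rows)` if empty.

Group enrollments by course.
Per group compute: ROUND(AVG(grade), 2), COUNT(*).
  EC200: ids {2, 8, 10} → ROUND(AVG(grade), 2)=69, COUNT(*)=3
  EN101: ids {5, 6, 9} → ROUND(AVG(grade), 2)=72.33, COUNT(*)=3
  HI100: ids {4} → ROUND(AVG(grade), 2)=75, COUNT(*)=1
  PH150: ids {1, 3, 7} → ROUND(AVG(grade), 2)=78.33, COUNT(*)=3

EC200 | 69 | 3 ; EN101 | 72.33 | 3 ; HI100 | 75 | 1 ; PH150 | 78.33 | 3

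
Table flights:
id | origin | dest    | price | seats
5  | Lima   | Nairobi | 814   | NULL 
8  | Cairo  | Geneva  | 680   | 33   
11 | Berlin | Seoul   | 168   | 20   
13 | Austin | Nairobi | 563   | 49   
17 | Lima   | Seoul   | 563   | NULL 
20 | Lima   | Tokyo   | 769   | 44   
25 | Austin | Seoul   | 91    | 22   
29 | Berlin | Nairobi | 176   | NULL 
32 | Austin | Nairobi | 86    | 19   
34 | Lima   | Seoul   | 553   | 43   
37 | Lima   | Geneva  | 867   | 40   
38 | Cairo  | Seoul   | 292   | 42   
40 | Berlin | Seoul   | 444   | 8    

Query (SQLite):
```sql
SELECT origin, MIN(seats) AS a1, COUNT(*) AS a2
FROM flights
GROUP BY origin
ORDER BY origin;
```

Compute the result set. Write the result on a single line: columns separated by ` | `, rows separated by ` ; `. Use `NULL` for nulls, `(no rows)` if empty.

Group flights by origin.
Per group compute: MIN(seats), COUNT(*).
  Austin: ids {13, 25, 32} → MIN(seats)=19, COUNT(*)=3
  Berlin: ids {11, 29, 40} → MIN(seats)=8, COUNT(*)=3
  Cairo: ids {8, 38} → MIN(seats)=33, COUNT(*)=2
  Lima: ids {5, 17, 20, 34, 37} → MIN(seats)=40, COUNT(*)=5

Austin | 19 | 3 ; Berlin | 8 | 3 ; Cairo | 33 | 2 ; Lima | 40 | 5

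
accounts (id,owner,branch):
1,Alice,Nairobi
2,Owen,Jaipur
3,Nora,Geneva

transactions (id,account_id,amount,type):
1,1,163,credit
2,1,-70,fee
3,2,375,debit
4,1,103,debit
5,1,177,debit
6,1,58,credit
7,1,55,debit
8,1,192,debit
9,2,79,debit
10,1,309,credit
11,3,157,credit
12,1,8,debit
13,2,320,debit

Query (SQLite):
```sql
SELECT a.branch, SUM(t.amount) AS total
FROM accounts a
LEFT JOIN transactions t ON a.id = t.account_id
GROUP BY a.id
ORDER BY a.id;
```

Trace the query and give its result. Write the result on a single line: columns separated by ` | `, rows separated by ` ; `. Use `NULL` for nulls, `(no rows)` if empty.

LEFT JOIN keeps every accounts row; unmatched ones get NULL for transactions columns.
Group by accounts.id and compute SUM(t.amount). SUM over an all-NULL group is NULL.
  1: ids {1, 2, 4, 5, 6, 7, 8, 10, 12} → SUM(t.amount)=995
  2: ids {3, 9, 13} → SUM(t.amount)=774
  3: ids {11} → SUM(t.amount)=157

Nairobi | 995 ; Jaipur | 774 ; Geneva | 157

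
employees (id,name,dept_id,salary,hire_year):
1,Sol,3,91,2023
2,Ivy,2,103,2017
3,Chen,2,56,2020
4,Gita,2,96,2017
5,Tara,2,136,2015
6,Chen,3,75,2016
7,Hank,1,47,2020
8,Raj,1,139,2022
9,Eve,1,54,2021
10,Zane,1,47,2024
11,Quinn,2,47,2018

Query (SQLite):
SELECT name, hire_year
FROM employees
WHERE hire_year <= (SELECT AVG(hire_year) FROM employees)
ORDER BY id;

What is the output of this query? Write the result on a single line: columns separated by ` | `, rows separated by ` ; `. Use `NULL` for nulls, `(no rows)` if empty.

Scalar subquery: AVG(hire_year) over all employees rows = 2019.363636 (≈; comparison uses full precision).
Keep rows where hire_year <= that value.

Ivy | 2017 ; Gita | 2017 ; Tara | 2015 ; Chen | 2016 ; Quinn | 2018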